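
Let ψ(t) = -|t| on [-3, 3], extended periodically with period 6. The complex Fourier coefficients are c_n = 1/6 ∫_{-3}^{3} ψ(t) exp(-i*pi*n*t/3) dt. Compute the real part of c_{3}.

Since ψ is real-valued, Re(c_{3}) = 1/6 ∫_{-3}^{3} ψ(t) cos(pi*t) dt = a_{3}/2.
ψ is even and cos(pi*t) is even, so the integrand is even: ∫_{-3}^{3} ψ(t) cos(pi*t) dt = 2∫_0^{3} ψ(t) cos(pi*t) dt.
Integrating by parts (boundary term plus one more integral), an antiderivative of (-t) cos(pi*t) is -t*sin(pi*t)/pi - cos(pi*t)/pi**2; evaluating from 0 to 3: ∫_{0}^{3} (-t) cos(pi*t) dt = (pi**(-2)) - (-1/pi**2) = 2/pi**2.
So ∫_{-3}^{3} ψ(t) cos(pi*t) dt = 4/pi**2.
Hence Re(c_{3}) = (1/6)·(4/pi**2) = 2/(3*pi**2).

2/(3*pi**2)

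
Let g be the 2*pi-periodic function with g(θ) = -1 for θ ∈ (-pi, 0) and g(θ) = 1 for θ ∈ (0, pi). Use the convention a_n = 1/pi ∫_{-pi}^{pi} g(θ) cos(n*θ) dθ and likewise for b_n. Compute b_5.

b_5 = 1/pi ∫_{-pi}^{pi} g(θ) sin(5*θ) dθ.
g is odd and sin(5*θ) is odd, so the integrand is even and b_5 = 2/pi ∫_0^{pi} g(θ) sin(5*θ) dθ.
Directly, an antiderivative of (1) sin(5*θ) is -cos(5*θ)/5; evaluating from 0 to pi: ∫_{0}^{pi} (1) sin(5*θ) dθ = (1/5) - (-1/5) = 2/5.
Hence b_5 = (2/pi)·(2/5) = 4/(5*pi).

4/(5*pi)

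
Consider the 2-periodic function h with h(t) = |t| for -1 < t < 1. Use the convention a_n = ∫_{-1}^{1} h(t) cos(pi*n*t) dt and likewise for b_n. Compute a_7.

-4/(49*pi**2)

a_7 = ∫_{-1}^{1} h(t) cos(7*pi*t) dt.
h is even and cos(7*pi*t) is even, so the integrand is even and a_7 = 2 ∫_0^{1} h(t) cos(7*pi*t) dt.
Integrating by parts (boundary term plus one more integral), an antiderivative of (t) cos(7*pi*t) is t*sin(7*pi*t)/(7*pi) + cos(7*pi*t)/(49*pi**2); evaluating from 0 to 1: ∫_{0}^{1} (t) cos(7*pi*t) dt = (-1/(49*pi**2)) - (1/(49*pi**2)) = -2/(49*pi**2).
Hence a_7 = 2·(-2/(49*pi**2)) = -4/(49*pi**2).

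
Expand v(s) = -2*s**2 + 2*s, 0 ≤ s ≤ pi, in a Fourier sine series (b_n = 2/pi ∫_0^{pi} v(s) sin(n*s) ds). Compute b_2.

b_2 = 2/pi ∫_0^{pi} (-2*s**2 + 2*s) sin(2*s) ds.
Integrating by parts twice (tabular method), an antiderivative of (-2*s**2 + 2*s) sin(2*s) is s**2*cos(2*s) - s*sin(2*s) - s*cos(2*s) + sin(2*s)/2 - cos(2*s)/2; evaluating from 0 to pi: ∫_{0}^{pi} (-2*s**2 + 2*s) sin(2*s) ds = (-pi - 1/2 + pi**2) - (-1/2) = pi*(-1 + pi).
Hence b_2 = (2/pi)·(pi*(-1 + pi)) = -2 + 2*pi.

-2 + 2*pi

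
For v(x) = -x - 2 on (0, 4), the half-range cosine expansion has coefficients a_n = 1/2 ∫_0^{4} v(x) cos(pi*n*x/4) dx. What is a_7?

a_7 = 1/2 ∫_0^{4} (-x - 2) cos(7*pi*x/4) dx.
Integrating by parts (boundary term plus one more integral), an antiderivative of (-x - 2) cos(7*pi*x/4) is -4*x*sin(7*pi*x/4)/(7*pi) - 8*sin(7*pi*x/4)/(7*pi) - 16*cos(7*pi*x/4)/(49*pi**2); evaluating from 0 to 4: ∫_{0}^{4} (-x - 2) cos(7*pi*x/4) dx = (16/(49*pi**2)) - (-16/(49*pi**2)) = 32/(49*pi**2).
Hence a_7 = (1/2)·(32/(49*pi**2)) = 16/(49*pi**2).

16/(49*pi**2)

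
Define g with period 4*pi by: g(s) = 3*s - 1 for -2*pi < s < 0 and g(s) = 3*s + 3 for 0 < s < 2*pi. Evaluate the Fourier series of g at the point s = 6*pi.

s = 6*pi differs from s = 2*pi by 1 full period(s), and the series is 4*pi-periodic.
At s = 2*pi the one-sided limits are g(2*pi^-) = 3 + 6*pi and g(2*pi^+) = -6*pi - 1.
By Dirichlet's theorem the series converges to their average, [(3 + 6*pi) + (-6*pi - 1)]/2 = 1.

1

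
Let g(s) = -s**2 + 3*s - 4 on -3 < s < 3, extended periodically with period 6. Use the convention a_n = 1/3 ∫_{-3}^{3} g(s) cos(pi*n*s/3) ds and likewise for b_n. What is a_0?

-14

a_0 = 1/3 ∫_{-3}^{3} g(s) ds = 1/3 · (-42) = -14.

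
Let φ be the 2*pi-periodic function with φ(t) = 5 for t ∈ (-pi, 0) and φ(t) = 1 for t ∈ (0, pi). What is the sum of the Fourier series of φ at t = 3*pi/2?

5

t = 3*pi/2 differs from t = -pi/2 by 1 full period(s), and the series is 2*pi-periodic.
φ is continuous at t = -pi/2 with value 5, so the series converges to 5 there.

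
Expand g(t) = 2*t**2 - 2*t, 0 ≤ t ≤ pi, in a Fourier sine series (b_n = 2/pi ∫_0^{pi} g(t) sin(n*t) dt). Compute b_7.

b_7 = 2/pi ∫_0^{pi} (2*t**2 - 2*t) sin(7*t) dt.
Integrating by parts twice (tabular method), an antiderivative of (2*t**2 - 2*t) sin(7*t) is -2*t**2*cos(7*t)/7 + 4*t*sin(7*t)/49 + 2*t*cos(7*t)/7 - 2*sin(7*t)/49 + 4*cos(7*t)/343; evaluating from 0 to pi: ∫_{0}^{pi} (2*t**2 - 2*t) sin(7*t) dt = (-2*pi/7 - 4/343 + 2*pi**2/7) - (4/343) = -2*pi/7 - 8/343 + 2*pi**2/7.
Hence b_7 = (2/pi)·(-2*pi/7 - 8/343 + 2*pi**2/7) = 4*(-49*pi - 4 + 49*pi**2)/(343*pi).

4*(-49*pi - 4 + 49*pi**2)/(343*pi)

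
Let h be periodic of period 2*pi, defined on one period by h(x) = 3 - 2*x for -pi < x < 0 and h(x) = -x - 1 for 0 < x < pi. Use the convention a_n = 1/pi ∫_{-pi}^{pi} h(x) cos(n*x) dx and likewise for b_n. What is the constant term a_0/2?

a_0 = 1/pi ∫_{-pi}^{pi} h(x) dx = 1/pi · (pi*(pi + 4)/2) = pi/2 + 2.
So the constant term a_0/2 = pi/4 + 1.

pi/4 + 1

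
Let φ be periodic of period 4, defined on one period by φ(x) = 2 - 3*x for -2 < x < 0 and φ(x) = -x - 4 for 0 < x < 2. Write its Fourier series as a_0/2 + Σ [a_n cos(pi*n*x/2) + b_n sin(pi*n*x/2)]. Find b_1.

-20/pi

b_1 = 1/2 ∫_{-2}^{2} φ(x) sin(pi*x/2) dx.
Split the integral at the breakpoints.
Integrating by parts (boundary term plus one more integral), an antiderivative of (2 - 3*x) sin(pi*x/2) is 6*x*cos(pi*x/2)/pi - 12*sin(pi*x/2)/pi**2 - 4*cos(pi*x/2)/pi; evaluating from -2 to 0: ∫_{-2}^{0} (2 - 3*x) sin(pi*x/2) dx = (-4/pi) - (16/pi) = -20/pi.
Integrating by parts (boundary term plus one more integral), an antiderivative of (-x - 4) sin(pi*x/2) is 2*x*cos(pi*x/2)/pi - 4*sin(pi*x/2)/pi**2 + 8*cos(pi*x/2)/pi; evaluating from 0 to 2: ∫_{0}^{2} (-x - 4) sin(pi*x/2) dx = (-12/pi) - (8/pi) = -20/pi.
Summing the pieces and multiplying by (1/2) gives b_1 = -20/pi.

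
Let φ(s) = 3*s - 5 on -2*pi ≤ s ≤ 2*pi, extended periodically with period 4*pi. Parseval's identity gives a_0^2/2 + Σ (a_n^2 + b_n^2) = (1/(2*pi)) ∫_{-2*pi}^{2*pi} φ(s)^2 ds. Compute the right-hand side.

50 + 24*pi**2

(1/(2*pi)) ∫_{-2*pi}^{2*pi} φ(s)^2 ds = (1/(2*pi)) · (100*pi + 48*pi**3) = 50 + 24*pi**2.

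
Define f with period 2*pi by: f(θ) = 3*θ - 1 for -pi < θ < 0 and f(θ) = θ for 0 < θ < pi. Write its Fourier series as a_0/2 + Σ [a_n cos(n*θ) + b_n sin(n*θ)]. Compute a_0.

a_0 = 1/pi ∫_{-pi}^{pi} f(θ) dθ = 1/pi · (-pi*(1 + pi)) = -pi - 1.

-pi - 1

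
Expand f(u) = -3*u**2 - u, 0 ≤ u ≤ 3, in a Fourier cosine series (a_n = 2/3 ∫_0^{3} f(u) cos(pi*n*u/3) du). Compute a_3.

40/(3*pi**2)

a_3 = 2/3 ∫_0^{3} (-3*u**2 - u) cos(pi*u) du.
Integrating by parts twice (tabular method), an antiderivative of (-3*u**2 - u) cos(pi*u) is -3*u**2*sin(pi*u)/pi - u*sin(pi*u)/pi - 6*u*cos(pi*u)/pi**2 + 6*sin(pi*u)/pi**3 - cos(pi*u)/pi**2; evaluating from 0 to 3: ∫_{0}^{3} (-3*u**2 - u) cos(pi*u) du = (19/pi**2) - (-1/pi**2) = 20/pi**2.
Hence a_3 = (2/3)·(20/pi**2) = 40/(3*pi**2).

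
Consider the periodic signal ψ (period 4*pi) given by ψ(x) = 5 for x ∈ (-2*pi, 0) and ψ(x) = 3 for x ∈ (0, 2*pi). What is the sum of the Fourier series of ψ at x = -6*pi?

x = -6*pi differs from x = -2*pi by -1 full period(s), and the series is 4*pi-periodic.
At x = -2*pi the one-sided limits are ψ(-2*pi^-) = 3 and ψ(-2*pi^+) = 5.
By Dirichlet's theorem the series converges to their average, [(3) + (5)]/2 = 4.

4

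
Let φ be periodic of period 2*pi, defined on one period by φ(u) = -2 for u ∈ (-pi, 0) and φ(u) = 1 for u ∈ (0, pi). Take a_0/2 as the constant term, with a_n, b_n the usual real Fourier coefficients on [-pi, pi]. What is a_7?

a_7 = 1/pi ∫_{-pi}^{pi} φ(u) cos(7*u) du.
Split the integral at the breakpoints.
Directly, an antiderivative of (-2) cos(7*u) is -2*sin(7*u)/7; evaluating from -pi to 0: ∫_{-pi}^{0} (-2) cos(7*u) du = (0) - (0) = 0.
Directly, an antiderivative of (1) cos(7*u) is sin(7*u)/7; evaluating from 0 to pi: ∫_{0}^{pi} (1) cos(7*u) du = (0) - (0) = 0.
Summing the pieces and multiplying by (1/pi) gives a_7 = 0.

0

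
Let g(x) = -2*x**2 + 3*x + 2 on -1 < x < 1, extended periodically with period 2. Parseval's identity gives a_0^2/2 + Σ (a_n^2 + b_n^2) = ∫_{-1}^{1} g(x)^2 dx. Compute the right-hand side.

154/15

∫_{-1}^{1} g(x)^2 dx = 154/15.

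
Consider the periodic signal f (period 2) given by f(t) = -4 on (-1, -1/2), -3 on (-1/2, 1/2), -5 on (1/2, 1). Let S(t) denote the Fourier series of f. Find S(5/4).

t = 5/4 differs from t = -3/4 by 1 full period(s), and the series is 2-periodic.
f is continuous at t = -3/4 with value -4, so the series converges to -4 there.

-4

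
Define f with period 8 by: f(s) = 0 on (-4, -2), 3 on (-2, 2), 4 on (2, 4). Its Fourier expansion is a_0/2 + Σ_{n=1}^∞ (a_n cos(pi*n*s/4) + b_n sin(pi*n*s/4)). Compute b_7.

4/(7*pi)

b_7 = 1/4 ∫_{-4}^{4} f(s) sin(7*pi*s/4) ds.
Split the integral at the breakpoints.
∫_{-4}^{-2} (0) sin(7*pi*s/4) ds = 0.
Directly, an antiderivative of (3) sin(7*pi*s/4) is -12*cos(7*pi*s/4)/(7*pi); evaluating from -2 to 2: ∫_{-2}^{2} (3) sin(7*pi*s/4) ds = (0) - (0) = 0.
Directly, an antiderivative of (4) sin(7*pi*s/4) is -16*cos(7*pi*s/4)/(7*pi); evaluating from 2 to 4: ∫_{2}^{4} (4) sin(7*pi*s/4) ds = (16/(7*pi)) - (0) = 16/(7*pi).
Summing the pieces and multiplying by (1/4) gives b_7 = 4/(7*pi).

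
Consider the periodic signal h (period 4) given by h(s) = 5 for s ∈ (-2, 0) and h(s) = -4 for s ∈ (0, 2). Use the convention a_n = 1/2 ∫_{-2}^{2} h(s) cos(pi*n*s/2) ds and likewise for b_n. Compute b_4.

0

b_4 = 1/2 ∫_{-2}^{2} h(s) sin(2*pi*s) ds.
Split the integral at the breakpoints.
Directly, an antiderivative of (5) sin(2*pi*s) is -5*cos(2*pi*s)/(2*pi); evaluating from -2 to 0: ∫_{-2}^{0} (5) sin(2*pi*s) ds = (-5/(2*pi)) - (-5/(2*pi)) = 0.
Directly, an antiderivative of (-4) sin(2*pi*s) is 2*cos(2*pi*s)/pi; evaluating from 0 to 2: ∫_{0}^{2} (-4) sin(2*pi*s) ds = (2/pi) - (2/pi) = 0.
Summing the pieces and multiplying by (1/2) gives b_4 = 0.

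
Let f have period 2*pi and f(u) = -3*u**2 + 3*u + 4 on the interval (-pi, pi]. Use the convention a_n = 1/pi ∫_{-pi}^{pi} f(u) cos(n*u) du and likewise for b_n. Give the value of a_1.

12

a_1 = 1/pi ∫_{-pi}^{pi} f(u) cos(u) du.
Integrating by parts twice (tabular method), an antiderivative of (-3*u**2 + 3*u + 4) cos(u) is -3*u**2*sin(u) + 3*u*sin(u) - 6*u*cos(u) + 10*sin(u) + 3*cos(u); evaluating from -pi to pi: ∫_{-pi}^{pi} (-3*u**2 + 3*u + 4) cos(u) du = (-3 + 6*pi) - (-6*pi - 3) = 12*pi.
Hence a_1 = (1/pi)·(12*pi) = 12.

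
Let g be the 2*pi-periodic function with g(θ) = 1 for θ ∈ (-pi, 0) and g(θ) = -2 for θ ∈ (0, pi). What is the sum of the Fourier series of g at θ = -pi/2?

1

g is continuous at θ = -pi/2 with value 1, so the series converges to 1 there.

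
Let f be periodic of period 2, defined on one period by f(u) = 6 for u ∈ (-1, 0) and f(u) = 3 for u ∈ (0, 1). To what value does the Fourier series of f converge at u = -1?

9/2

At u = -1 the one-sided limits are f(-1^-) = 3 and f(-1^+) = 6.
By Dirichlet's theorem the series converges to their average, [(3) + (6)]/2 = 9/2.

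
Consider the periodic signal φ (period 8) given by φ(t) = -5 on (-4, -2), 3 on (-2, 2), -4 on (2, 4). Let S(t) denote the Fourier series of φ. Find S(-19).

t = -19 differs from t = -3 by -2 full period(s), and the series is 8-periodic.
φ is continuous at t = -3 with value -5, so the series converges to -5 there.

-5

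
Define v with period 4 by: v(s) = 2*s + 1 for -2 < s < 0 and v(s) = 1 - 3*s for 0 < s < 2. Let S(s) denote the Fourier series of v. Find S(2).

At s = 2 the one-sided limits are v(2^-) = -5 and v(2^+) = -3.
By Dirichlet's theorem the series converges to their average, [(-5) + (-3)]/2 = -4.

-4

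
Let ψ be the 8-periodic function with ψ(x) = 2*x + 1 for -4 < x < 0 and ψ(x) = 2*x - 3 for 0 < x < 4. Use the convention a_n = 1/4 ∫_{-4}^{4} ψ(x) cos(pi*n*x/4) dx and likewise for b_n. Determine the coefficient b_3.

b_3 = 1/4 ∫_{-4}^{4} ψ(x) sin(3*pi*x/4) dx.
Split the integral at the breakpoints.
Integrating by parts (boundary term plus one more integral), an antiderivative of (2*x + 1) sin(3*pi*x/4) is -8*x*cos(3*pi*x/4)/(3*pi) + 32*sin(3*pi*x/4)/(9*pi**2) - 4*cos(3*pi*x/4)/(3*pi); evaluating from -4 to 0: ∫_{-4}^{0} (2*x + 1) sin(3*pi*x/4) dx = (-4/(3*pi)) - (-28/(3*pi)) = 8/pi.
Integrating by parts (boundary term plus one more integral), an antiderivative of (2*x - 3) sin(3*pi*x/4) is -8*x*cos(3*pi*x/4)/(3*pi) + 32*sin(3*pi*x/4)/(9*pi**2) + 4*cos(3*pi*x/4)/pi; evaluating from 0 to 4: ∫_{0}^{4} (2*x - 3) sin(3*pi*x/4) dx = (20/(3*pi)) - (4/pi) = 8/(3*pi).
Summing the pieces and multiplying by (1/4) gives b_3 = 8/(3*pi).

8/(3*pi)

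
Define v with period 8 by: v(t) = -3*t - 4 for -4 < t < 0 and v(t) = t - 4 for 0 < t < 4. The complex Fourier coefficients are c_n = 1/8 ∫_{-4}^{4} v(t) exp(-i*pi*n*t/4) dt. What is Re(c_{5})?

-16/(25*pi**2)

Since v is real-valued, Re(c_{5}) = 1/8 ∫_{-4}^{4} v(t) cos(5*pi*t/4) dt = a_{5}/2.
Split the integral at the breakpoints.
Integrating by parts (boundary term plus one more integral), an antiderivative of (-3*t - 4) cos(5*pi*t/4) is -12*t*sin(5*pi*t/4)/(5*pi) - 16*sin(5*pi*t/4)/(5*pi) - 48*cos(5*pi*t/4)/(25*pi**2); evaluating from -4 to 0: ∫_{-4}^{0} (-3*t - 4) cos(5*pi*t/4) dt = (-48/(25*pi**2)) - (48/(25*pi**2)) = -96/(25*pi**2).
Integrating by parts (boundary term plus one more integral), an antiderivative of (t - 4) cos(5*pi*t/4) is 4*t*sin(5*pi*t/4)/(5*pi) - 16*sin(5*pi*t/4)/(5*pi) + 16*cos(5*pi*t/4)/(25*pi**2); evaluating from 0 to 4: ∫_{0}^{4} (t - 4) cos(5*pi*t/4) dt = (-16/(25*pi**2)) - (16/(25*pi**2)) = -32/(25*pi**2).
So ∫_{-4}^{4} v(t) cos(5*pi*t/4) dt = -128/(25*pi**2).
Hence Re(c_{5}) = (1/8)·(-128/(25*pi**2)) = -16/(25*pi**2).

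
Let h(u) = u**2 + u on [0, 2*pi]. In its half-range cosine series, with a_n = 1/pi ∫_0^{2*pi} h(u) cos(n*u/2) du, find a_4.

a_4 = 1/pi ∫_0^{2*pi} (u**2 + u) cos(2*u) du.
Integrating by parts twice (tabular method), an antiderivative of (u**2 + u) cos(2*u) is u**2*sin(2*u)/2 + u*sin(2*u)/2 + u*cos(2*u)/2 - sin(2*u)/4 + cos(2*u)/4; evaluating from 0 to 2*pi: ∫_{0}^{2*pi} (u**2 + u) cos(2*u) du = (1/4 + pi) - (1/4) = pi.
Hence a_4 = (1/pi)·(pi) = 1.

1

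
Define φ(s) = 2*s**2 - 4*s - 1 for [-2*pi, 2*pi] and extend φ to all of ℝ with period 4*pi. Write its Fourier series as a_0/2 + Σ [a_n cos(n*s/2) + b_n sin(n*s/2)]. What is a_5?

-32/25

a_5 = (1/(2*pi)) ∫_{-2*pi}^{2*pi} φ(s) cos(5*s/2) ds.
Integrating by parts twice (tabular method), an antiderivative of (2*s**2 - 4*s - 1) cos(5*s/2) is 4*s**2*sin(5*s/2)/5 - 8*s*sin(5*s/2)/5 + 16*s*cos(5*s/2)/25 - 82*sin(5*s/2)/125 - 16*cos(5*s/2)/25; evaluating from -2*pi to 2*pi: ∫_{-2*pi}^{2*pi} (2*s**2 - 4*s - 1) cos(5*s/2) ds = (16/25 - 32*pi/25) - (16/25 + 32*pi/25) = -64*pi/25.
Hence a_5 = (1/(2*pi))·(-64*pi/25) = -32/25.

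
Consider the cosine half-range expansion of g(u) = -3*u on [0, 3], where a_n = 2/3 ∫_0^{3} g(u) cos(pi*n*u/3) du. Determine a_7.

36/(49*pi**2)

a_7 = 2/3 ∫_0^{3} (-3*u) cos(7*pi*u/3) du.
Integrating by parts (boundary term plus one more integral), an antiderivative of (-3*u) cos(7*pi*u/3) is -9*u*sin(7*pi*u/3)/(7*pi) - 27*cos(7*pi*u/3)/(49*pi**2); evaluating from 0 to 3: ∫_{0}^{3} (-3*u) cos(7*pi*u/3) du = (27/(49*pi**2)) - (-27/(49*pi**2)) = 54/(49*pi**2).
Hence a_7 = (2/3)·(54/(49*pi**2)) = 36/(49*pi**2).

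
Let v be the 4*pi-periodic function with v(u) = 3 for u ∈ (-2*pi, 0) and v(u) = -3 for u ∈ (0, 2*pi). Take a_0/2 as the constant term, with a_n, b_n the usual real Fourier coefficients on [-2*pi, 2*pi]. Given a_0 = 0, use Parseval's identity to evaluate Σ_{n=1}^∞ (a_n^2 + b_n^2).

Parseval: a_0^2/2 + Σ_{n≥1} (a_n^2+b_n^2) = (1/(2*pi)) ∫_{-2*pi}^{2*pi} v(u)^2 du = 18.
Subtract a_0^2/2 = 0: Σ (a_n^2+b_n^2) = 18.

18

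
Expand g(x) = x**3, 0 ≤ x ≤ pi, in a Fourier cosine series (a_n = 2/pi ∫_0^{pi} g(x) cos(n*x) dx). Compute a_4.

3*pi/8

a_4 = 2/pi ∫_0^{pi} (x**3) cos(4*x) dx.
Integrating by parts three times (tabular method), an antiderivative of (x**3) cos(4*x) is x**3*sin(4*x)/4 + 3*x**2*cos(4*x)/16 - 3*x*sin(4*x)/32 - 3*cos(4*x)/128; evaluating from 0 to pi: ∫_{0}^{pi} (x**3) cos(4*x) dx = (-3/128 + 3*pi**2/16) - (-3/128) = 3*pi**2/16.
Hence a_4 = (2/pi)·(3*pi**2/16) = 3*pi/8.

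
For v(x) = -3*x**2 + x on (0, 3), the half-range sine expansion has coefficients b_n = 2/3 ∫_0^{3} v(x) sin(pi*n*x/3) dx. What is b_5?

24*(9 - 50*pi**2)/(125*pi**3)

b_5 = 2/3 ∫_0^{3} (-3*x**2 + x) sin(5*pi*x/3) dx.
Integrating by parts twice (tabular method), an antiderivative of (-3*x**2 + x) sin(5*pi*x/3) is 9*x**2*cos(5*pi*x/3)/(5*pi) - 54*x*sin(5*pi*x/3)/(25*pi**2) - 3*x*cos(5*pi*x/3)/(5*pi) + 9*sin(5*pi*x/3)/(25*pi**2) - 162*cos(5*pi*x/3)/(125*pi**3); evaluating from 0 to 3: ∫_{0}^{3} (-3*x**2 + x) sin(5*pi*x/3) dx = (18*(9 - 100*pi**2)/(125*pi**3)) - (-162/(125*pi**3)) = 36*(9 - 50*pi**2)/(125*pi**3).
Hence b_5 = (2/3)·(36*(9 - 50*pi**2)/(125*pi**3)) = 24*(9 - 50*pi**2)/(125*pi**3).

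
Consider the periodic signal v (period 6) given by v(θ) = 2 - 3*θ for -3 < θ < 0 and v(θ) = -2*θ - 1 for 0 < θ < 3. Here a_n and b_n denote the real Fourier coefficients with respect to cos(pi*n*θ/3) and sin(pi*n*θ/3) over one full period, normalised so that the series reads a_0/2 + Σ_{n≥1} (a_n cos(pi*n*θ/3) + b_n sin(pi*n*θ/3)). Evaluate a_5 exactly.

-6/(25*pi**2)

a_5 = 1/3 ∫_{-3}^{3} v(θ) cos(5*pi*θ/3) dθ.
Split the integral at the breakpoints.
Integrating by parts (boundary term plus one more integral), an antiderivative of (2 - 3*θ) cos(5*pi*θ/3) is -9*θ*sin(5*pi*θ/3)/(5*pi) + 6*sin(5*pi*θ/3)/(5*pi) - 27*cos(5*pi*θ/3)/(25*pi**2); evaluating from -3 to 0: ∫_{-3}^{0} (2 - 3*θ) cos(5*pi*θ/3) dθ = (-27/(25*pi**2)) - (27/(25*pi**2)) = -54/(25*pi**2).
Integrating by parts (boundary term plus one more integral), an antiderivative of (-2*θ - 1) cos(5*pi*θ/3) is -6*θ*sin(5*pi*θ/3)/(5*pi) - 3*sin(5*pi*θ/3)/(5*pi) - 18*cos(5*pi*θ/3)/(25*pi**2); evaluating from 0 to 3: ∫_{0}^{3} (-2*θ - 1) cos(5*pi*θ/3) dθ = (18/(25*pi**2)) - (-18/(25*pi**2)) = 36/(25*pi**2).
Summing the pieces and multiplying by (1/3) gives a_5 = -6/(25*pi**2).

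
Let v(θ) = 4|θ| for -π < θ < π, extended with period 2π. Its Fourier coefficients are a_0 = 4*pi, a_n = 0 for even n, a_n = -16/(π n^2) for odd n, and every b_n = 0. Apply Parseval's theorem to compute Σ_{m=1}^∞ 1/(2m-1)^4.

pi**4/96

Parseval: a_0^2/2 + Σ a_n^2 = (1/π) ∫_{-π}^{π} v(θ)^2 dθ = 32*pi**2/3.
Subtract a_0^2/2 = 8*pi**2: Σ a_n^2 = 8*pi**2/3.
Only odd n contribute, with a_n^2 = 256/(π^2 n^4), so Σ_{m≥1} 1/(2m-1)^4 = π^2·(8*pi**2/3)/256 = pi**4/96.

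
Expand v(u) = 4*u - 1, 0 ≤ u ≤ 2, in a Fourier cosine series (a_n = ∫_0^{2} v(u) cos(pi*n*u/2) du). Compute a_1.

a_1 = ∫_0^{2} (4*u - 1) cos(pi*u/2) du.
Integrating by parts (boundary term plus one more integral), an antiderivative of (4*u - 1) cos(pi*u/2) is 8*u*sin(pi*u/2)/pi - 2*sin(pi*u/2)/pi + 16*cos(pi*u/2)/pi**2; evaluating from 0 to 2: ∫_{0}^{2} (4*u - 1) cos(pi*u/2) du = (-16/pi**2) - (16/pi**2) = -32/pi**2.
Hence a_1 = -32/pi**2.

-32/pi**2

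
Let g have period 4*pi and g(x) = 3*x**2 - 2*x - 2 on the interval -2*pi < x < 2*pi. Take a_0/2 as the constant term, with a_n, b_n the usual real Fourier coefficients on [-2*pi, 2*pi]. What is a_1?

a_1 = (1/(2*pi)) ∫_{-2*pi}^{2*pi} g(x) cos(x/2) dx.
Integrating by parts twice (tabular method), an antiderivative of (3*x**2 - 2*x - 2) cos(x/2) is 6*x**2*sin(x/2) - 4*x*sin(x/2) + 24*x*cos(x/2) - 52*sin(x/2) - 8*cos(x/2); evaluating from -2*pi to 2*pi: ∫_{-2*pi}^{2*pi} (3*x**2 - 2*x - 2) cos(x/2) dx = (8 - 48*pi) - (8 + 48*pi) = -96*pi.
Hence a_1 = (1/(2*pi))·(-96*pi) = -48.

-48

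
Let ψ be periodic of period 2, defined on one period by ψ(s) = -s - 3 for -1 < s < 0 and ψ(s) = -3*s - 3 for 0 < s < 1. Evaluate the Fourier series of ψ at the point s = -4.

s = -4 differs from s = 0 by -2 full period(s), and the series is 2-periodic.
ψ is continuous at s = 0 with value -3, so the series converges to -3 there.

-3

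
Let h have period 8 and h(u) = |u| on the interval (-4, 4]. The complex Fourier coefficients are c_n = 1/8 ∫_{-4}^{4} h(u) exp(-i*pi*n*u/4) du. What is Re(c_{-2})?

Since h is real-valued, Re(c_{-2}) = 1/8 ∫_{-4}^{4} h(u) cos(-pi*u/2) du = a_{2}/2.
h is even and cos(-pi*u/2) is even, so the integrand is even: ∫_{-4}^{4} h(u) cos(-pi*u/2) du = 2∫_0^{4} h(u) cos(-pi*u/2) du.
Integrating by parts (boundary term plus one more integral), an antiderivative of (u) cos(-pi*u/2) is 2*u*sin(pi*u/2)/pi + 4*cos(pi*u/2)/pi**2; evaluating from 0 to 4: ∫_{0}^{4} (u) cos(-pi*u/2) du = (4/pi**2) - (4/pi**2) = 0.
So ∫_{-4}^{4} h(u) cos(-pi*u/2) du = 0.
Hence Re(c_{-2}) = (1/8)·(0) = 0.

0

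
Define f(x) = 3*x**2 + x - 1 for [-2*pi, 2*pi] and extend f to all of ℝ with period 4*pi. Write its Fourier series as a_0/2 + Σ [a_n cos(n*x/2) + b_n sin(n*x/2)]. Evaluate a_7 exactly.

-48/49

a_7 = (1/(2*pi)) ∫_{-2*pi}^{2*pi} f(x) cos(7*x/2) dx.
Integrating by parts twice (tabular method), an antiderivative of (3*x**2 + x - 1) cos(7*x/2) is 6*x**2*sin(7*x/2)/7 + 2*x*sin(7*x/2)/7 + 24*x*cos(7*x/2)/49 - 146*sin(7*x/2)/343 + 4*cos(7*x/2)/49; evaluating from -2*pi to 2*pi: ∫_{-2*pi}^{2*pi} (3*x**2 + x - 1) cos(7*x/2) dx = (-48*pi/49 - 4/49) - (-4/49 + 48*pi/49) = -96*pi/49.
Hence a_7 = (1/(2*pi))·(-96*pi/49) = -48/49.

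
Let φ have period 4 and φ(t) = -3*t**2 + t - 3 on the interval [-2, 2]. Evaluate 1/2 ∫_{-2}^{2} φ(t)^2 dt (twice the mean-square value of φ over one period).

1/2 ∫_{-2}^{2} φ(t)^2 dt = 1/2 · (3788/15) = 1894/15.

1894/15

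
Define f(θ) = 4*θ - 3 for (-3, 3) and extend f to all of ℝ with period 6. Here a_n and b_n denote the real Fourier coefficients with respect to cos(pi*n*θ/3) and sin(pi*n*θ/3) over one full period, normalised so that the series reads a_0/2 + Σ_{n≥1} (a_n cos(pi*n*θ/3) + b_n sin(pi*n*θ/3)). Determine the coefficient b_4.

b_4 = 1/3 ∫_{-3}^{3} f(θ) sin(4*pi*θ/3) dθ.
Integrating by parts (boundary term plus one more integral), an antiderivative of (4*θ - 3) sin(4*pi*θ/3) is -3*θ*cos(4*pi*θ/3)/pi + 9*sin(4*pi*θ/3)/(4*pi**2) + 9*cos(4*pi*θ/3)/(4*pi); evaluating from -3 to 3: ∫_{-3}^{3} (4*θ - 3) sin(4*pi*θ/3) dθ = (-27/(4*pi)) - (45/(4*pi)) = -18/pi.
Hence b_4 = (1/3)·(-18/pi) = -6/pi.

-6/pi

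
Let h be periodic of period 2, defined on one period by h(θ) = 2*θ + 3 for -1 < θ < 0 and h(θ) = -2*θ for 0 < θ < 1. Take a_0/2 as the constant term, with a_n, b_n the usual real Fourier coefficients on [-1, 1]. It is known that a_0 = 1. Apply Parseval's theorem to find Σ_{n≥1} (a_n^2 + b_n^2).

31/6

Parseval: a_0^2/2 + Σ_{n≥1} (a_n^2+b_n^2) = ∫_{-1}^{1} h(θ)^2 dθ = 17/3.
Subtract a_0^2/2 = 1/2: Σ (a_n^2+b_n^2) = 31/6.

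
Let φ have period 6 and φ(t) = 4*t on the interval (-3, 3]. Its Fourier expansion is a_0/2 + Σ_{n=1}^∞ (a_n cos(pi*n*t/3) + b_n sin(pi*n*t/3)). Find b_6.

b_6 = 1/3 ∫_{-3}^{3} φ(t) sin(2*pi*t) dt.
φ is odd and sin(2*pi*t) is odd, so the integrand is even and b_6 = 2/3 ∫_0^{3} φ(t) sin(2*pi*t) dt.
Integrating by parts (boundary term plus one more integral), an antiderivative of (4*t) sin(2*pi*t) is -2*t*cos(2*pi*t)/pi + sin(2*pi*t)/pi**2; evaluating from 0 to 3: ∫_{0}^{3} (4*t) sin(2*pi*t) dt = (-6/pi) - (0) = -6/pi.
Hence b_6 = (2/3)·(-6/pi) = -4/pi.

-4/pi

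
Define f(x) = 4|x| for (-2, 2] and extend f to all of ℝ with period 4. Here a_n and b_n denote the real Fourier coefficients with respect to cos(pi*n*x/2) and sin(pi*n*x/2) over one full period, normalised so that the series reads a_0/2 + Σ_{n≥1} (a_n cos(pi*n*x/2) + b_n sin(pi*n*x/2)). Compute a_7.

-32/(49*pi**2)

a_7 = 1/2 ∫_{-2}^{2} f(x) cos(7*pi*x/2) dx.
f is even and cos(7*pi*x/2) is even, so the integrand is even and a_7 = ∫_0^{2} f(x) cos(7*pi*x/2) dx.
Integrating by parts (boundary term plus one more integral), an antiderivative of (4*x) cos(7*pi*x/2) is 8*x*sin(7*pi*x/2)/(7*pi) + 16*cos(7*pi*x/2)/(49*pi**2); evaluating from 0 to 2: ∫_{0}^{2} (4*x) cos(7*pi*x/2) dx = (-16/(49*pi**2)) - (16/(49*pi**2)) = -32/(49*pi**2).
Hence a_7 = -32/(49*pi**2).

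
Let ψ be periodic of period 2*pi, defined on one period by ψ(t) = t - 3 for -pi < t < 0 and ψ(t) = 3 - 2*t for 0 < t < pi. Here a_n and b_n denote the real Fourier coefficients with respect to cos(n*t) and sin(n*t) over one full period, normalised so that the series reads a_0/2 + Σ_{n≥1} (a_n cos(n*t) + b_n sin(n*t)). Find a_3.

a_3 = 1/pi ∫_{-pi}^{pi} ψ(t) cos(3*t) dt.
Split the integral at the breakpoints.
Integrating by parts (boundary term plus one more integral), an antiderivative of (t - 3) cos(3*t) is t*sin(3*t)/3 - sin(3*t) + cos(3*t)/9; evaluating from -pi to 0: ∫_{-pi}^{0} (t - 3) cos(3*t) dt = (1/9) - (-1/9) = 2/9.
Integrating by parts (boundary term plus one more integral), an antiderivative of (3 - 2*t) cos(3*t) is -2*t*sin(3*t)/3 + sin(3*t) - 2*cos(3*t)/9; evaluating from 0 to pi: ∫_{0}^{pi} (3 - 2*t) cos(3*t) dt = (2/9) - (-2/9) = 4/9.
Summing the pieces and multiplying by (1/pi) gives a_3 = 2/(3*pi).

2/(3*pi)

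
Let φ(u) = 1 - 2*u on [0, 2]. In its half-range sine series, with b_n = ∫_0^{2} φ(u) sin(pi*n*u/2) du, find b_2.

b_2 = ∫_0^{2} (1 - 2*u) sin(pi*u) du.
Integrating by parts (boundary term plus one more integral), an antiderivative of (1 - 2*u) sin(pi*u) is 2*u*cos(pi*u)/pi - 2*sin(pi*u)/pi**2 - cos(pi*u)/pi; evaluating from 0 to 2: ∫_{0}^{2} (1 - 2*u) sin(pi*u) du = (3/pi) - (-1/pi) = 4/pi.
Hence b_2 = 4/pi.

4/pi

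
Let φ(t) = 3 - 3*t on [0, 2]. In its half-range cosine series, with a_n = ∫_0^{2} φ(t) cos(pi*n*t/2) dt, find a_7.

24/(49*pi**2)

a_7 = ∫_0^{2} (3 - 3*t) cos(7*pi*t/2) dt.
Integrating by parts (boundary term plus one more integral), an antiderivative of (3 - 3*t) cos(7*pi*t/2) is -6*t*sin(7*pi*t/2)/(7*pi) + 6*sin(7*pi*t/2)/(7*pi) - 12*cos(7*pi*t/2)/(49*pi**2); evaluating from 0 to 2: ∫_{0}^{2} (3 - 3*t) cos(7*pi*t/2) dt = (12/(49*pi**2)) - (-12/(49*pi**2)) = 24/(49*pi**2).
Hence a_7 = 24/(49*pi**2).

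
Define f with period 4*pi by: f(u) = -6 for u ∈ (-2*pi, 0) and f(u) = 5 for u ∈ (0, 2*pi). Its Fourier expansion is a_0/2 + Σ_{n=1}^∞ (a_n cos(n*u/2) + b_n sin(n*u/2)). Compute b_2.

0

b_2 = (1/(2*pi)) ∫_{-2*pi}^{2*pi} f(u) sin(u) du.
Split the integral at the breakpoints.
Directly, an antiderivative of (-6) sin(u) is 6*cos(u); evaluating from -2*pi to 0: ∫_{-2*pi}^{0} (-6) sin(u) du = (6) - (6) = 0.
Directly, an antiderivative of (5) sin(u) is -5*cos(u); evaluating from 0 to 2*pi: ∫_{0}^{2*pi} (5) sin(u) du = (-5) - (-5) = 0.
Summing the pieces and multiplying by (1/(2*pi)) gives b_2 = 0.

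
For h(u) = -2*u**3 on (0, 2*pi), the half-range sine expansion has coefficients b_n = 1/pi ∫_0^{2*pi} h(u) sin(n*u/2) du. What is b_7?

192/343 - 32*pi**2/7

b_7 = 1/pi ∫_0^{2*pi} (-2*u**3) sin(7*u/2) du.
Integrating by parts three times (tabular method), an antiderivative of (-2*u**3) sin(7*u/2) is 4*u**3*cos(7*u/2)/7 - 24*u**2*sin(7*u/2)/49 - 96*u*cos(7*u/2)/343 + 192*sin(7*u/2)/2401; evaluating from 0 to 2*pi: ∫_{0}^{2*pi} (-2*u**3) sin(7*u/2) du = (32*pi*(6 - 49*pi**2)/343) - (0) = 32*pi*(6 - 49*pi**2)/343.
Hence b_7 = (1/pi)·(32*pi*(6 - 49*pi**2)/343) = 192/343 - 32*pi**2/7.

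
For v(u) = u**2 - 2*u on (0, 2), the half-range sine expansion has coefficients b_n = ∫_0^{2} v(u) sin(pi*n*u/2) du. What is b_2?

0

b_2 = ∫_0^{2} (u**2 - 2*u) sin(pi*u) du.
Integrating by parts twice (tabular method), an antiderivative of (u**2 - 2*u) sin(pi*u) is -u**2*cos(pi*u)/pi + 2*u*sin(pi*u)/pi**2 + 2*u*cos(pi*u)/pi - 2*sin(pi*u)/pi**2 + 2*cos(pi*u)/pi**3; evaluating from 0 to 2: ∫_{0}^{2} (u**2 - 2*u) sin(pi*u) du = (2/pi**3) - (2/pi**3) = 0.
Hence b_2 = 0.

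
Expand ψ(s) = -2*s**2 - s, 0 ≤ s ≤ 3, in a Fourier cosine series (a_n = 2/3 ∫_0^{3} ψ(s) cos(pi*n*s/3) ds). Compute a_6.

-2/pi**2

a_6 = 2/3 ∫_0^{3} (-2*s**2 - s) cos(2*pi*s) ds.
Integrating by parts twice (tabular method), an antiderivative of (-2*s**2 - s) cos(2*pi*s) is -s**2*sin(2*pi*s)/pi - s*sin(2*pi*s)/(2*pi) - s*cos(2*pi*s)/pi**2 + sin(2*pi*s)/(2*pi**3) - cos(2*pi*s)/(4*pi**2); evaluating from 0 to 3: ∫_{0}^{3} (-2*s**2 - s) cos(2*pi*s) ds = (-13/(4*pi**2)) - (-1/(4*pi**2)) = -3/pi**2.
Hence a_6 = (2/3)·(-3/pi**2) = -2/pi**2.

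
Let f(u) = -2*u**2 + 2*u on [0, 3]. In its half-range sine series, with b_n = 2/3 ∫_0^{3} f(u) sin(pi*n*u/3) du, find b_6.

b_6 = 2/3 ∫_0^{3} (-2*u**2 + 2*u) sin(2*pi*u) du.
Integrating by parts twice (tabular method), an antiderivative of (-2*u**2 + 2*u) sin(2*pi*u) is u**2*cos(2*pi*u)/pi - u*sin(2*pi*u)/pi**2 - u*cos(2*pi*u)/pi + sin(2*pi*u)/(2*pi**2) - cos(2*pi*u)/(2*pi**3); evaluating from 0 to 3: ∫_{0}^{3} (-2*u**2 + 2*u) sin(2*pi*u) du = (-1/(2*pi**3) + 6/pi) - (-1/(2*pi**3)) = 6/pi.
Hence b_6 = (2/3)·(6/pi) = 4/pi.

4/pi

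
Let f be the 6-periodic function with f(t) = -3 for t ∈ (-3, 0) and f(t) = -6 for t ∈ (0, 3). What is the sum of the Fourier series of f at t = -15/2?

t = -15/2 differs from t = -3/2 by -1 full period(s), and the series is 6-periodic.
f is continuous at t = -3/2 with value -3, so the series converges to -3 there.

-3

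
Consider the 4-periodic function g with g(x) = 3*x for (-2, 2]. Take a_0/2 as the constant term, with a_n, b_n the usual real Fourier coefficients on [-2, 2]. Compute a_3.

a_3 = 1/2 ∫_{-2}^{2} g(x) cos(3*pi*x/2) dx.
g is odd and cos(3*pi*x/2) is even, so the integrand is odd over a symmetric interval and the integral vanishes.

0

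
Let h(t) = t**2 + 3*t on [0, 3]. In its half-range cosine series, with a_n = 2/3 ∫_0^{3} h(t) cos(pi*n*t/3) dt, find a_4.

9/(4*pi**2)

a_4 = 2/3 ∫_0^{3} (t**2 + 3*t) cos(4*pi*t/3) dt.
Integrating by parts twice (tabular method), an antiderivative of (t**2 + 3*t) cos(4*pi*t/3) is 3*t**2*sin(4*pi*t/3)/(4*pi) + 9*t*sin(4*pi*t/3)/(4*pi) + 9*t*cos(4*pi*t/3)/(8*pi**2) - 27*sin(4*pi*t/3)/(32*pi**3) + 27*cos(4*pi*t/3)/(16*pi**2); evaluating from 0 to 3: ∫_{0}^{3} (t**2 + 3*t) cos(4*pi*t/3) dt = (81/(16*pi**2)) - (27/(16*pi**2)) = 27/(8*pi**2).
Hence a_4 = (2/3)·(27/(8*pi**2)) = 9/(4*pi**2).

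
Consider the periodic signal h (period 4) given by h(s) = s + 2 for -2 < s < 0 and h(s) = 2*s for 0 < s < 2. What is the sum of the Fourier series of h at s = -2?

2

At s = -2 the one-sided limits are h(-2^-) = 4 and h(-2^+) = 0.
By Dirichlet's theorem the series converges to their average, [(4) + (0)]/2 = 2.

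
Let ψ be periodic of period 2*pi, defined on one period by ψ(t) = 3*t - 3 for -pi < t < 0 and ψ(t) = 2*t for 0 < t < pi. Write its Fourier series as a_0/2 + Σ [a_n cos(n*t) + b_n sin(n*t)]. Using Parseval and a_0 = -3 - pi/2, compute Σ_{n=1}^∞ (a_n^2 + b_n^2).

9/2 + 15*pi/2 + 101*pi**2/24

Parseval: a_0^2/2 + Σ_{n≥1} (a_n^2+b_n^2) = 1/pi ∫_{-pi}^{pi} ψ(t)^2 dt = 9 + 9*pi + 13*pi**2/3.
Subtract a_0^2/2 = (pi + 6)**2/8: Σ (a_n^2+b_n^2) = 9/2 + 15*pi/2 + 101*pi**2/24.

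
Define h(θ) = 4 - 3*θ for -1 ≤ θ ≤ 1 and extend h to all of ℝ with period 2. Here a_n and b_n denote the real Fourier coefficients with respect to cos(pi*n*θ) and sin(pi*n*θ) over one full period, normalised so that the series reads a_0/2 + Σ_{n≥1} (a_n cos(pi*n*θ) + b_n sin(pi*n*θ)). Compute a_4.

a_4 = ∫_{-1}^{1} h(θ) cos(4*pi*θ) dθ.
Integrating by parts (boundary term plus one more integral), an antiderivative of (4 - 3*θ) cos(4*pi*θ) is -3*θ*sin(4*pi*θ)/(4*pi) + sin(4*pi*θ)/pi - 3*cos(4*pi*θ)/(16*pi**2); evaluating from -1 to 1: ∫_{-1}^{1} (4 - 3*θ) cos(4*pi*θ) dθ = (-3/(16*pi**2)) - (-3/(16*pi**2)) = 0.
Hence a_4 = 0.

0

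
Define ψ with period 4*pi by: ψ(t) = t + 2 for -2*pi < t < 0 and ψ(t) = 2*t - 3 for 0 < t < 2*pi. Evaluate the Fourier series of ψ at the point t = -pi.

2 - pi

ψ is continuous at t = -pi with value 2 - pi, so the series converges to 2 - pi there.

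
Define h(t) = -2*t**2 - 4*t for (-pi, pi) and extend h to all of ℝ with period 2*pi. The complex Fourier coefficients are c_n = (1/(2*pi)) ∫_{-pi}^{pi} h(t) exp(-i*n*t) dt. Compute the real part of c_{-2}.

Since h is real-valued, Re(c_{-2}) = (1/(2*pi)) ∫_{-pi}^{pi} h(t) cos(-2*t) dt = a_{2}/2.
Integrating by parts twice (tabular method), an antiderivative of (-2*t**2 - 4*t) cos(-2*t) is -t**2*sin(2*t) - 2*t*sin(2*t) - t*cos(2*t) + sin(2*t)/2 - cos(2*t); evaluating from -pi to pi: ∫_{-pi}^{pi} (-2*t**2 - 4*t) cos(-2*t) dt = (-pi - 1) - (-1 + pi) = -2*pi.
Hence Re(c_{-2}) = (1/(2*pi))·(-2*pi) = -1.

-1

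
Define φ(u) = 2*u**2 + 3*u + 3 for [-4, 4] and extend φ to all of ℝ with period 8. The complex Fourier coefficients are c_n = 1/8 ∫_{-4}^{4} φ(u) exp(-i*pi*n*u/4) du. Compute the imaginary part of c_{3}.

Since φ is real-valued, Im(c_{3}) = -1/8 ∫_{-4}^{4} φ(u) sin(3*pi*u/4) du = -b_{3}/2.
Integrating by parts twice (tabular method), an antiderivative of (2*u**2 + 3*u + 3) sin(3*pi*u/4) is -8*u**2*cos(3*pi*u/4)/(3*pi) + 64*u*sin(3*pi*u/4)/(9*pi**2) - 4*u*cos(3*pi*u/4)/pi + 16*sin(3*pi*u/4)/(3*pi**2) - 4*cos(3*pi*u/4)/pi + 256*cos(3*pi*u/4)/(27*pi**3); evaluating from -4 to 4: ∫_{-4}^{4} (2*u**2 + 3*u + 3) sin(3*pi*u/4) du = (4*(-64 + 423*pi**2)/(27*pi**3)) - (4*(-64 + 207*pi**2)/(27*pi**3)) = 32/pi.
Hence Im(c_{3}) = (-1/8)·(32/pi) = -4/pi.

-4/pi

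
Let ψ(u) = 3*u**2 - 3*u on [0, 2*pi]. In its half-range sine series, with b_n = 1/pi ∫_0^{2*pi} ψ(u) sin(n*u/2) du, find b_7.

12*(-49*pi - 8 + 98*pi**2)/(343*pi)

b_7 = 1/pi ∫_0^{2*pi} (3*u**2 - 3*u) sin(7*u/2) du.
Integrating by parts twice (tabular method), an antiderivative of (3*u**2 - 3*u) sin(7*u/2) is -6*u**2*cos(7*u/2)/7 + 24*u*sin(7*u/2)/49 + 6*u*cos(7*u/2)/7 - 12*sin(7*u/2)/49 + 48*cos(7*u/2)/343; evaluating from 0 to 2*pi: ∫_{0}^{2*pi} (3*u**2 - 3*u) sin(7*u/2) du = (-12*pi/7 - 48/343 + 24*pi**2/7) - (48/343) = -12*pi/7 - 96/343 + 24*pi**2/7.
Hence b_7 = (1/pi)·(-12*pi/7 - 96/343 + 24*pi**2/7) = 12*(-49*pi - 8 + 98*pi**2)/(343*pi).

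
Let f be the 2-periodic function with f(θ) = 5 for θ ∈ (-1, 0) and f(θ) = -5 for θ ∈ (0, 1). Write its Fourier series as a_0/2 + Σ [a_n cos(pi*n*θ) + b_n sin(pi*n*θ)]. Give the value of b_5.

-4/pi

b_5 = ∫_{-1}^{1} f(θ) sin(5*pi*θ) dθ.
f is odd and sin(5*pi*θ) is odd, so the integrand is even and b_5 = 2 ∫_0^{1} f(θ) sin(5*pi*θ) dθ.
Directly, an antiderivative of (-5) sin(5*pi*θ) is cos(5*pi*θ)/pi; evaluating from 0 to 1: ∫_{0}^{1} (-5) sin(5*pi*θ) dθ = (-1/pi) - (1/pi) = -2/pi.
Hence b_5 = 2·(-2/pi) = -4/pi.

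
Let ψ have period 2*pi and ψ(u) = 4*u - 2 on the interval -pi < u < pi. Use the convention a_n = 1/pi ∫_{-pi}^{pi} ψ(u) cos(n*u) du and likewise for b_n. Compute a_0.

a_0 = 1/pi ∫_{-pi}^{pi} ψ(u) du = 1/pi · (-4*pi) = -4.

-4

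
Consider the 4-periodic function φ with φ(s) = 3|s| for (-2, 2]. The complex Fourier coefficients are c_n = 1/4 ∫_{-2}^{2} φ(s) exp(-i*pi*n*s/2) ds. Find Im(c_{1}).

Since φ is real-valued, Im(c_{1}) = -1/4 ∫_{-2}^{2} φ(s) sin(pi*s/2) ds = -b_{1}/2.
(φ is even, so the integrand is odd over a symmetric interval and the integral vanishes.)

0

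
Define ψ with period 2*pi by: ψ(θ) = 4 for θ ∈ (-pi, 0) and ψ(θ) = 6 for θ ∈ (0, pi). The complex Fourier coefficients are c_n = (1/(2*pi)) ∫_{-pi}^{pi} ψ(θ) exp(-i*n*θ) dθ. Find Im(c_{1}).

-2/pi

Since ψ is real-valued, Im(c_{1}) = -(1/(2*pi)) ∫_{-pi}^{pi} ψ(θ) sin(θ) dθ = -b_{1}/2.
Split the integral at the breakpoints.
Directly, an antiderivative of (4) sin(θ) is -4*cos(θ); evaluating from -pi to 0: ∫_{-pi}^{0} (4) sin(θ) dθ = (-4) - (4) = -8.
Directly, an antiderivative of (6) sin(θ) is -6*cos(θ); evaluating from 0 to pi: ∫_{0}^{pi} (6) sin(θ) dθ = (6) - (-6) = 12.
So ∫_{-pi}^{pi} ψ(θ) sin(θ) dθ = 4.
Hence Im(c_{1}) = (-1/(2*pi))·(4) = -2/pi.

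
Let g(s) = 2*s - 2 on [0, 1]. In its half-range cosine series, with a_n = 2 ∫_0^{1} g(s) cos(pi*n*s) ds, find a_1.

a_1 = 2 ∫_0^{1} (2*s - 2) cos(pi*s) ds.
Integrating by parts (boundary term plus one more integral), an antiderivative of (2*s - 2) cos(pi*s) is 2*s*sin(pi*s)/pi - 2*sin(pi*s)/pi + 2*cos(pi*s)/pi**2; evaluating from 0 to 1: ∫_{0}^{1} (2*s - 2) cos(pi*s) ds = (-2/pi**2) - (2/pi**2) = -4/pi**2.
Hence a_1 = 2·(-4/pi**2) = -8/pi**2.

-8/pi**2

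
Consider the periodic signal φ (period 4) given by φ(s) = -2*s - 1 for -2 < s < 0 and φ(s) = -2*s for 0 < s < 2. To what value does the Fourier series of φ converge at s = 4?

s = 4 differs from s = 0 by 1 full period(s), and the series is 4-periodic.
At s = 0 the one-sided limits are φ(0^-) = -1 and φ(0^+) = 0.
By Dirichlet's theorem the series converges to their average, [(-1) + (0)]/2 = -1/2.

-1/2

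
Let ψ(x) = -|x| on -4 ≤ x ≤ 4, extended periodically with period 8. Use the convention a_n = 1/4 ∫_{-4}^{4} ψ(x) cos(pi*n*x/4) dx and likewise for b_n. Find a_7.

a_7 = 1/4 ∫_{-4}^{4} ψ(x) cos(7*pi*x/4) dx.
ψ is even and cos(7*pi*x/4) is even, so the integrand is even and a_7 = 1/2 ∫_0^{4} ψ(x) cos(7*pi*x/4) dx.
Integrating by parts (boundary term plus one more integral), an antiderivative of (-x) cos(7*pi*x/4) is -4*x*sin(7*pi*x/4)/(7*pi) - 16*cos(7*pi*x/4)/(49*pi**2); evaluating from 0 to 4: ∫_{0}^{4} (-x) cos(7*pi*x/4) dx = (16/(49*pi**2)) - (-16/(49*pi**2)) = 32/(49*pi**2).
Hence a_7 = (1/2)·(32/(49*pi**2)) = 16/(49*pi**2).

16/(49*pi**2)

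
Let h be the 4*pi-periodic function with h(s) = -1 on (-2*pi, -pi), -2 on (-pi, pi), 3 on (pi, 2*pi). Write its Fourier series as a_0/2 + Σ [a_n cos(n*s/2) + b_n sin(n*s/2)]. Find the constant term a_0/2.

a_0 = (1/(2*pi)) ∫_{-2*pi}^{2*pi} h(s) ds = (1/(2*pi)) · (-2*pi) = -1.
So the constant term a_0/2 = -1/2.

-1/2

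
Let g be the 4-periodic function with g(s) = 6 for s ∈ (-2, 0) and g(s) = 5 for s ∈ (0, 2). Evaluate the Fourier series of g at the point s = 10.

11/2

s = 10 differs from s = 2 by 2 full period(s), and the series is 4-periodic.
At s = 2 the one-sided limits are g(2^-) = 5 and g(2^+) = 6.
By Dirichlet's theorem the series converges to their average, [(5) + (6)]/2 = 11/2.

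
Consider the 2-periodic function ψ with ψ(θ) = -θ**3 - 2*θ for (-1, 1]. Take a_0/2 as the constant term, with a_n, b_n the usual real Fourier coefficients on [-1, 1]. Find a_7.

0

a_7 = ∫_{-1}^{1} ψ(θ) cos(7*pi*θ) dθ.
ψ is odd and cos(7*pi*θ) is even, so the integrand is odd over a symmetric interval and the integral vanishes.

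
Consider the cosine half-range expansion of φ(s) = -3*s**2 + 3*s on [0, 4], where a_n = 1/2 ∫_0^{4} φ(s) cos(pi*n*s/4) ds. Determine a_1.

a_1 = 1/2 ∫_0^{4} (-3*s**2 + 3*s) cos(pi*s/4) ds.
Integrating by parts twice (tabular method), an antiderivative of (-3*s**2 + 3*s) cos(pi*s/4) is -12*s**2*sin(pi*s/4)/pi + 12*s*sin(pi*s/4)/pi - 96*s*cos(pi*s/4)/pi**2 + 384*sin(pi*s/4)/pi**3 + 48*cos(pi*s/4)/pi**2; evaluating from 0 to 4: ∫_{0}^{4} (-3*s**2 + 3*s) cos(pi*s/4) ds = (336/pi**2) - (48/pi**2) = 288/pi**2.
Hence a_1 = (1/2)·(288/pi**2) = 144/pi**2.

144/pi**2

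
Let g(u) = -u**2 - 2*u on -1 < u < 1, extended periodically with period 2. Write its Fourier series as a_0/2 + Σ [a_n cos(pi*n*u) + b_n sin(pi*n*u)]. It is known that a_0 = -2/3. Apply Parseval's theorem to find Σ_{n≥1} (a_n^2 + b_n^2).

128/45

Parseval: a_0^2/2 + Σ_{n≥1} (a_n^2+b_n^2) = ∫_{-1}^{1} g(u)^2 du = 46/15.
Subtract a_0^2/2 = 2/9: Σ (a_n^2+b_n^2) = 128/45.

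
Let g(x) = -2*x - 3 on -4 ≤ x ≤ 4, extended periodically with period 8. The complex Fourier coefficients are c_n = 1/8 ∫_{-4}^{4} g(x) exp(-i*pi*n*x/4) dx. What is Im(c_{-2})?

Since g is real-valued, Im(c_{-2}) = -1/8 ∫_{-4}^{4} g(x) sin(-pi*x/2) dx = b_{2}/2.
Integrating by parts (boundary term plus one more integral), an antiderivative of (-2*x - 3) sin(-pi*x/2) is -4*x*cos(pi*x/2)/pi + 8*sin(pi*x/2)/pi**2 - 6*cos(pi*x/2)/pi; evaluating from -4 to 4: ∫_{-4}^{4} (-2*x - 3) sin(-pi*x/2) dx = (-22/pi) - (10/pi) = -32/pi.
Hence Im(c_{-2}) = (-1/8)·(-32/pi) = 4/pi.

4/pi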